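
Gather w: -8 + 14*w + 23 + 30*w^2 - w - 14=30*w^2 + 13*w + 1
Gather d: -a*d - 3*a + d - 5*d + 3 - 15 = -3*a + d*(-a - 4) - 12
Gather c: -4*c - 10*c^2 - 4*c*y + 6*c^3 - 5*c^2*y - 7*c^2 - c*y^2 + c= 6*c^3 + c^2*(-5*y - 17) + c*(-y^2 - 4*y - 3)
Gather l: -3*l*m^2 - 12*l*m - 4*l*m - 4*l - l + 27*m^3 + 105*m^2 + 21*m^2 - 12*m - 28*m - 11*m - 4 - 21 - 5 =l*(-3*m^2 - 16*m - 5) + 27*m^3 + 126*m^2 - 51*m - 30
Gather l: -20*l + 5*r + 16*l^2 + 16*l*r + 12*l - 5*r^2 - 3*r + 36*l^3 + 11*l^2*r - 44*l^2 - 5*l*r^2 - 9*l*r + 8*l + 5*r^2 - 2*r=36*l^3 + l^2*(11*r - 28) + l*(-5*r^2 + 7*r)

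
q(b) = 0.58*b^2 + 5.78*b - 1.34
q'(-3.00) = 2.30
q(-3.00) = -13.46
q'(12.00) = 19.70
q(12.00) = 151.54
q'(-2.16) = 3.27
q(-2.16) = -11.12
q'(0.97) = 6.91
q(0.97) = 4.81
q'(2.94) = 9.19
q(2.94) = 20.67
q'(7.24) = 14.18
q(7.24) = 70.91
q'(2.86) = 9.10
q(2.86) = 19.93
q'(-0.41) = 5.30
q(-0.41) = -3.61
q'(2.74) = 8.96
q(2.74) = 18.85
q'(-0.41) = 5.30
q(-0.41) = -3.61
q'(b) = 1.16*b + 5.78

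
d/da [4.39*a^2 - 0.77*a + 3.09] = 8.78*a - 0.77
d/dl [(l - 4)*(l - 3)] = 2*l - 7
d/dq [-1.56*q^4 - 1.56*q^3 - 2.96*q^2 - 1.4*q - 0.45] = -6.24*q^3 - 4.68*q^2 - 5.92*q - 1.4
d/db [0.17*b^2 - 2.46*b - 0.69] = 0.34*b - 2.46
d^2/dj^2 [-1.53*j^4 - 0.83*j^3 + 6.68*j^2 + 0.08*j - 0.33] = -18.36*j^2 - 4.98*j + 13.36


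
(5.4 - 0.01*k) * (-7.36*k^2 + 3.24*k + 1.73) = 0.0736*k^3 - 39.7764*k^2 + 17.4787*k + 9.342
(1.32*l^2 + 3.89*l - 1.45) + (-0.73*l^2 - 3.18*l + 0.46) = 0.59*l^2 + 0.71*l - 0.99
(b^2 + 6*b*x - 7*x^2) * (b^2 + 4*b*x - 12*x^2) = b^4 + 10*b^3*x + 5*b^2*x^2 - 100*b*x^3 + 84*x^4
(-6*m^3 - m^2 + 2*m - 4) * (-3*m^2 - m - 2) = 18*m^5 + 9*m^4 + 7*m^3 + 12*m^2 + 8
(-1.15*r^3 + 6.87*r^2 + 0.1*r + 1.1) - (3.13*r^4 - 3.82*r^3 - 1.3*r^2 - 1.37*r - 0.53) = -3.13*r^4 + 2.67*r^3 + 8.17*r^2 + 1.47*r + 1.63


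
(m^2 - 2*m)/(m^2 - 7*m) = (m - 2)/(m - 7)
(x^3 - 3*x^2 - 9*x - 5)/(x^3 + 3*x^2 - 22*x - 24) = (x^2 - 4*x - 5)/(x^2 + 2*x - 24)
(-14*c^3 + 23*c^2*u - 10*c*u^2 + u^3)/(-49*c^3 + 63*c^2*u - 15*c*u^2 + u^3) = (-2*c + u)/(-7*c + u)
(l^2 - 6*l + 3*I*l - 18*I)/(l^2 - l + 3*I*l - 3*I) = (l - 6)/(l - 1)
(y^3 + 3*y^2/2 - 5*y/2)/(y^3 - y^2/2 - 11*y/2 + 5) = y/(y - 2)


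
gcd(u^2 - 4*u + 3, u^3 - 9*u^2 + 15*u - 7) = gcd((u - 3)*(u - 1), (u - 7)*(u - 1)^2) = u - 1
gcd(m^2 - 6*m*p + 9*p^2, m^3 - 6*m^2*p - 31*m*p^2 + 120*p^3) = -m + 3*p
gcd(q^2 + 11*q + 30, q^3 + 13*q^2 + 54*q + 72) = q + 6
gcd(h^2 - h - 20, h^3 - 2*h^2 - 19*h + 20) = h^2 - h - 20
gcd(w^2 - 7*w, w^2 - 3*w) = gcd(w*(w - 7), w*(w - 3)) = w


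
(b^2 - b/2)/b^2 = (b - 1/2)/b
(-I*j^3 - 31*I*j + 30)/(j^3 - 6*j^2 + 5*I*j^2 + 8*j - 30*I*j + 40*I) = (-I*j^2 - 5*j - 6*I)/(j^2 - 6*j + 8)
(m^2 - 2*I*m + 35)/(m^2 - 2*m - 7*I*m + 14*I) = (m + 5*I)/(m - 2)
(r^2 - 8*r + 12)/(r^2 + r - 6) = (r - 6)/(r + 3)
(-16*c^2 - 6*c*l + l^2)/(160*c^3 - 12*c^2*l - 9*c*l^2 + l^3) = (-2*c - l)/(20*c^2 + c*l - l^2)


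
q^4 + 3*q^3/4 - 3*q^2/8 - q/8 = q*(q - 1/2)*(q + 1/4)*(q + 1)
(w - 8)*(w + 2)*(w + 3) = w^3 - 3*w^2 - 34*w - 48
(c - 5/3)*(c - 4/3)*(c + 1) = c^3 - 2*c^2 - 7*c/9 + 20/9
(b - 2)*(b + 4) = b^2 + 2*b - 8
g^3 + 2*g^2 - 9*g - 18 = (g - 3)*(g + 2)*(g + 3)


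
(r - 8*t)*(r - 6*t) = r^2 - 14*r*t + 48*t^2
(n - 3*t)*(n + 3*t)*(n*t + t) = n^3*t + n^2*t - 9*n*t^3 - 9*t^3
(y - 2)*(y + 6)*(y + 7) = y^3 + 11*y^2 + 16*y - 84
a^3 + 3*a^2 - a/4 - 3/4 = (a - 1/2)*(a + 1/2)*(a + 3)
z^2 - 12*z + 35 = (z - 7)*(z - 5)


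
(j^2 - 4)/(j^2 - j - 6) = (j - 2)/(j - 3)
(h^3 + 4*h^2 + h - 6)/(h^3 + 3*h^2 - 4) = (h + 3)/(h + 2)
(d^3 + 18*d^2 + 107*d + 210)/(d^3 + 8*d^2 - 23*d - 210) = (d + 5)/(d - 5)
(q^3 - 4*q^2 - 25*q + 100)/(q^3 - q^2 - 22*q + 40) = (q - 5)/(q - 2)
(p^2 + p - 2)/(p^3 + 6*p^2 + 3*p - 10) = 1/(p + 5)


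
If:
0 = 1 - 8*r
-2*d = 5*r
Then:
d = -5/16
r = 1/8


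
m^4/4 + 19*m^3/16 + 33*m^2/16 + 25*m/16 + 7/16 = (m/4 + 1/4)*(m + 1)^2*(m + 7/4)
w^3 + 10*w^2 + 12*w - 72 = (w - 2)*(w + 6)^2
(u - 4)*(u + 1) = u^2 - 3*u - 4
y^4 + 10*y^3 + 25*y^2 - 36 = (y - 1)*(y + 2)*(y + 3)*(y + 6)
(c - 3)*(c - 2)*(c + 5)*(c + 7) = c^4 + 7*c^3 - 19*c^2 - 103*c + 210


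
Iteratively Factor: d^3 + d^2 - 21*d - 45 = (d + 3)*(d^2 - 2*d - 15) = (d + 3)^2*(d - 5)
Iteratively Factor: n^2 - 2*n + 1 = (n - 1)*(n - 1)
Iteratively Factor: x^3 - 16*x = (x)*(x^2 - 16) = x*(x - 4)*(x + 4)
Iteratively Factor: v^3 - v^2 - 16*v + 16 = (v + 4)*(v^2 - 5*v + 4) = (v - 1)*(v + 4)*(v - 4)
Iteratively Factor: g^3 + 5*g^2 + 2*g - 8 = (g + 2)*(g^2 + 3*g - 4) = (g - 1)*(g + 2)*(g + 4)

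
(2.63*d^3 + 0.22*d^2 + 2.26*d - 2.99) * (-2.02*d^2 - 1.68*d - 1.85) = -5.3126*d^5 - 4.8628*d^4 - 9.8003*d^3 + 1.836*d^2 + 0.8422*d + 5.5315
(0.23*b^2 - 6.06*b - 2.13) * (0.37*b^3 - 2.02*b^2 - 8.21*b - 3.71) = 0.0851*b^5 - 2.7068*b^4 + 9.5648*b^3 + 53.2019*b^2 + 39.9699*b + 7.9023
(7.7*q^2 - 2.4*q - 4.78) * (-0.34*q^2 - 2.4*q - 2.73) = -2.618*q^4 - 17.664*q^3 - 13.6358*q^2 + 18.024*q + 13.0494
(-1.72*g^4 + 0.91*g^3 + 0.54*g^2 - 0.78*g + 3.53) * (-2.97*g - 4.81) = 5.1084*g^5 + 5.5705*g^4 - 5.9809*g^3 - 0.2808*g^2 - 6.7323*g - 16.9793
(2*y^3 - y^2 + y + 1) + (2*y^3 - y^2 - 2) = 4*y^3 - 2*y^2 + y - 1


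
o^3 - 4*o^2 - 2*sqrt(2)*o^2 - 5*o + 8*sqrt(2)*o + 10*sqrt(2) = (o - 5)*(o + 1)*(o - 2*sqrt(2))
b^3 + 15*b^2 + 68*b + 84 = (b + 2)*(b + 6)*(b + 7)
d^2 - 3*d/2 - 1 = (d - 2)*(d + 1/2)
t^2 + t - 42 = (t - 6)*(t + 7)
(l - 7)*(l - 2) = l^2 - 9*l + 14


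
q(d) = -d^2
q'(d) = -2*d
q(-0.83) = -0.69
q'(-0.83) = 1.66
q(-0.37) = -0.14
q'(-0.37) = 0.74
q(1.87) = -3.50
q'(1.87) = -3.74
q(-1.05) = -1.10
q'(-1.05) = 2.10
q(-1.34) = -1.80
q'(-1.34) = 2.68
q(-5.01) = -25.10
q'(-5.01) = 10.02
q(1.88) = -3.53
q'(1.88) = -3.76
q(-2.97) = -8.82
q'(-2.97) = 5.94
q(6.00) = -36.00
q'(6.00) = -12.00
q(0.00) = 0.00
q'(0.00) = 0.00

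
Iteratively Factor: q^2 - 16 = (q + 4)*(q - 4)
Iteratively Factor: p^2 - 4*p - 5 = (p - 5)*(p + 1)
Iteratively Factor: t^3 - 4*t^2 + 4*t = (t)*(t^2 - 4*t + 4) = t*(t - 2)*(t - 2)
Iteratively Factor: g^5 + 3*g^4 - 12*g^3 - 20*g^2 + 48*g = (g - 2)*(g^4 + 5*g^3 - 2*g^2 - 24*g) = (g - 2)*(g + 3)*(g^3 + 2*g^2 - 8*g) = (g - 2)*(g + 3)*(g + 4)*(g^2 - 2*g) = g*(g - 2)*(g + 3)*(g + 4)*(g - 2)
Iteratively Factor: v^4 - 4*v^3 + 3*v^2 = (v - 3)*(v^3 - v^2) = v*(v - 3)*(v^2 - v) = v^2*(v - 3)*(v - 1)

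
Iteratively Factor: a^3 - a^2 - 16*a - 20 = (a + 2)*(a^2 - 3*a - 10) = (a + 2)^2*(a - 5)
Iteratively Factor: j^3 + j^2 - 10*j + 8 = (j - 1)*(j^2 + 2*j - 8) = (j - 1)*(j + 4)*(j - 2)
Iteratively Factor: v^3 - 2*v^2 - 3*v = (v - 3)*(v^2 + v) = v*(v - 3)*(v + 1)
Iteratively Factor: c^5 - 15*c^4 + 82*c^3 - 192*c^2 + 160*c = (c - 4)*(c^4 - 11*c^3 + 38*c^2 - 40*c) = c*(c - 4)*(c^3 - 11*c^2 + 38*c - 40) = c*(c - 4)^2*(c^2 - 7*c + 10) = c*(c - 5)*(c - 4)^2*(c - 2)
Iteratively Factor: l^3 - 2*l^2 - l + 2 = (l - 2)*(l^2 - 1) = (l - 2)*(l + 1)*(l - 1)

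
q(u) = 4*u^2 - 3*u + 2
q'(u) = 8*u - 3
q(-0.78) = 6.77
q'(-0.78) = -9.24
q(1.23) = 4.36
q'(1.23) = 6.84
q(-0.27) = 3.10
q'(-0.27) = -5.16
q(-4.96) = 115.29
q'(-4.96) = -42.68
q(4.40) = 66.24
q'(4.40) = 32.20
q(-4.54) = 98.07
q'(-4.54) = -39.32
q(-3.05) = 48.36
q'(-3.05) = -27.40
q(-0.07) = 2.23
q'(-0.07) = -3.56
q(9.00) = 299.00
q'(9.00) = 69.00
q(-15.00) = 947.00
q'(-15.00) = -123.00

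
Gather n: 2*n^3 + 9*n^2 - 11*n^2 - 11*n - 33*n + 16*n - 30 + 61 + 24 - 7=2*n^3 - 2*n^2 - 28*n + 48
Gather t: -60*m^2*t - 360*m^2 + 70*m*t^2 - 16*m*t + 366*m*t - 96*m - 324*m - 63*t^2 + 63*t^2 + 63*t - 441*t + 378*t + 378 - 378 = -360*m^2 + 70*m*t^2 - 420*m + t*(-60*m^2 + 350*m)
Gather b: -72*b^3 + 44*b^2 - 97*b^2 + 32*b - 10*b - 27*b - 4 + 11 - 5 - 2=-72*b^3 - 53*b^2 - 5*b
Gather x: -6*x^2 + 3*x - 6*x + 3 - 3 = -6*x^2 - 3*x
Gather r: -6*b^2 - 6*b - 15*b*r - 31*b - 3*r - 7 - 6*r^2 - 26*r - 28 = -6*b^2 - 37*b - 6*r^2 + r*(-15*b - 29) - 35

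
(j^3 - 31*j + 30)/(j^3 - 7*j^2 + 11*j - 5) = (j + 6)/(j - 1)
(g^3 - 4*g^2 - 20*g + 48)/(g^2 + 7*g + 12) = (g^2 - 8*g + 12)/(g + 3)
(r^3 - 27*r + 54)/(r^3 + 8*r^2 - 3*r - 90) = (r - 3)/(r + 5)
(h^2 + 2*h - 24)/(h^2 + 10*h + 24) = (h - 4)/(h + 4)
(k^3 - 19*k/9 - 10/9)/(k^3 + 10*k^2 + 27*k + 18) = (k^2 - k - 10/9)/(k^2 + 9*k + 18)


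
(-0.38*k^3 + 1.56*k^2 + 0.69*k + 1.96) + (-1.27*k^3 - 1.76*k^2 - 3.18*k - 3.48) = -1.65*k^3 - 0.2*k^2 - 2.49*k - 1.52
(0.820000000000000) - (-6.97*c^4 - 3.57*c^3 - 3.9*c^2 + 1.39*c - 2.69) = 6.97*c^4 + 3.57*c^3 + 3.9*c^2 - 1.39*c + 3.51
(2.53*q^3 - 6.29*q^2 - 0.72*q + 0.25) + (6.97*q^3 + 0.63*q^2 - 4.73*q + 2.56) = 9.5*q^3 - 5.66*q^2 - 5.45*q + 2.81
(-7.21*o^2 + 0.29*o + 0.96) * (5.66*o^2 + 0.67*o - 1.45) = -40.8086*o^4 - 3.1893*o^3 + 16.0824*o^2 + 0.2227*o - 1.392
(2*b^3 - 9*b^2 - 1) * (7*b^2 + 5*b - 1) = 14*b^5 - 53*b^4 - 47*b^3 + 2*b^2 - 5*b + 1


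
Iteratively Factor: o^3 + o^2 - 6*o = (o - 2)*(o^2 + 3*o) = o*(o - 2)*(o + 3)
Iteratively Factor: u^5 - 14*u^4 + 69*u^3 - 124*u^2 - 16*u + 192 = (u - 3)*(u^4 - 11*u^3 + 36*u^2 - 16*u - 64) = (u - 4)*(u - 3)*(u^3 - 7*u^2 + 8*u + 16) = (u - 4)^2*(u - 3)*(u^2 - 3*u - 4) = (u - 4)^2*(u - 3)*(u + 1)*(u - 4)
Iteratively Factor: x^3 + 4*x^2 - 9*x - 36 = (x + 4)*(x^2 - 9) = (x - 3)*(x + 4)*(x + 3)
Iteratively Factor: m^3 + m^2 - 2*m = (m + 2)*(m^2 - m) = (m - 1)*(m + 2)*(m)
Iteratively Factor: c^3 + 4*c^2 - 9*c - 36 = (c - 3)*(c^2 + 7*c + 12) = (c - 3)*(c + 3)*(c + 4)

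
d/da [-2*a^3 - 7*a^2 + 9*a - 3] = -6*a^2 - 14*a + 9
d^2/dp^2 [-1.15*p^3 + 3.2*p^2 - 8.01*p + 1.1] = 6.4 - 6.9*p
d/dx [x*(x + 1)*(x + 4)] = 3*x^2 + 10*x + 4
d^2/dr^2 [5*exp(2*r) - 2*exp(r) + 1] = (20*exp(r) - 2)*exp(r)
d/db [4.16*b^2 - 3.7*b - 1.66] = 8.32*b - 3.7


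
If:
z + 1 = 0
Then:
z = -1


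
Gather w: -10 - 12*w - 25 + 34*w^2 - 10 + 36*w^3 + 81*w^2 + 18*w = 36*w^3 + 115*w^2 + 6*w - 45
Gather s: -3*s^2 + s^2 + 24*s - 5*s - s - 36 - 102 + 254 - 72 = -2*s^2 + 18*s + 44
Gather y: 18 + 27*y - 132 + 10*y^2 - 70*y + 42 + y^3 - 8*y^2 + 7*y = y^3 + 2*y^2 - 36*y - 72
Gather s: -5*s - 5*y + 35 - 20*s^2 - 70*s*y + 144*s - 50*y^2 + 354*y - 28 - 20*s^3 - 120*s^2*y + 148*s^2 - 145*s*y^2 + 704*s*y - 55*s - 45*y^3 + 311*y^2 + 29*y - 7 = -20*s^3 + s^2*(128 - 120*y) + s*(-145*y^2 + 634*y + 84) - 45*y^3 + 261*y^2 + 378*y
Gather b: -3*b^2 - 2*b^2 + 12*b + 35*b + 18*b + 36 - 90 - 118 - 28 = -5*b^2 + 65*b - 200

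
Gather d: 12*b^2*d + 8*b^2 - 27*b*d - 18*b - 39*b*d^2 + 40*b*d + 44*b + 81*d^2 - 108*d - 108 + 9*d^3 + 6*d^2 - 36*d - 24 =8*b^2 + 26*b + 9*d^3 + d^2*(87 - 39*b) + d*(12*b^2 + 13*b - 144) - 132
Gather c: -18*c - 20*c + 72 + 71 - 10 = 133 - 38*c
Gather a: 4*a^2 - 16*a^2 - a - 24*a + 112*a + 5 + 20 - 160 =-12*a^2 + 87*a - 135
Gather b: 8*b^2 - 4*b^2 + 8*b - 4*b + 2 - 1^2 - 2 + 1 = 4*b^2 + 4*b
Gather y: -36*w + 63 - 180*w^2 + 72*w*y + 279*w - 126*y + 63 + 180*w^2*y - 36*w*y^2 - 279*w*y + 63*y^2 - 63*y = -180*w^2 + 243*w + y^2*(63 - 36*w) + y*(180*w^2 - 207*w - 189) + 126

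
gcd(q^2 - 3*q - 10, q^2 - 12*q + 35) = q - 5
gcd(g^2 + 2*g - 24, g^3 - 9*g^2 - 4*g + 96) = g - 4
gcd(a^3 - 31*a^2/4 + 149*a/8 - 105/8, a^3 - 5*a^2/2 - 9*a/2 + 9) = a - 3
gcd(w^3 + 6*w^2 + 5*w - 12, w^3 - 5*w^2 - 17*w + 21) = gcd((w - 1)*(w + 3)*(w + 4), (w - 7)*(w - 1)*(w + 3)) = w^2 + 2*w - 3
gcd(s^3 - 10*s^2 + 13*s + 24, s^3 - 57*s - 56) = s^2 - 7*s - 8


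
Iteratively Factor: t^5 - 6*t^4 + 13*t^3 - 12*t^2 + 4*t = (t)*(t^4 - 6*t^3 + 13*t^2 - 12*t + 4) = t*(t - 2)*(t^3 - 4*t^2 + 5*t - 2) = t*(t - 2)*(t - 1)*(t^2 - 3*t + 2) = t*(t - 2)^2*(t - 1)*(t - 1)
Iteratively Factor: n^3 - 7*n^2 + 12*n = (n - 4)*(n^2 - 3*n) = n*(n - 4)*(n - 3)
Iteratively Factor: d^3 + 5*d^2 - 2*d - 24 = (d + 4)*(d^2 + d - 6) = (d - 2)*(d + 4)*(d + 3)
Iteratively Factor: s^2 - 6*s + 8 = (s - 4)*(s - 2)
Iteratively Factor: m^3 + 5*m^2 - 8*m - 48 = (m + 4)*(m^2 + m - 12) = (m - 3)*(m + 4)*(m + 4)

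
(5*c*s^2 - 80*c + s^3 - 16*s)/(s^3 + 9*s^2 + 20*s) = (5*c*s - 20*c + s^2 - 4*s)/(s*(s + 5))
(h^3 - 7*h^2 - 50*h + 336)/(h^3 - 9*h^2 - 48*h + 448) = (h - 6)/(h - 8)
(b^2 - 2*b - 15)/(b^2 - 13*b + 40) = (b + 3)/(b - 8)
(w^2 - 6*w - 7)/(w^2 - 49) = (w + 1)/(w + 7)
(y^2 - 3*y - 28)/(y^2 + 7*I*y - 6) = (y^2 - 3*y - 28)/(y^2 + 7*I*y - 6)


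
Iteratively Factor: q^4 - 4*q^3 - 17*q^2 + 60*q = (q - 5)*(q^3 + q^2 - 12*q) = (q - 5)*(q + 4)*(q^2 - 3*q) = (q - 5)*(q - 3)*(q + 4)*(q)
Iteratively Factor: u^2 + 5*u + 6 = (u + 2)*(u + 3)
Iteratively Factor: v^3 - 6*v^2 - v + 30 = (v + 2)*(v^2 - 8*v + 15) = (v - 5)*(v + 2)*(v - 3)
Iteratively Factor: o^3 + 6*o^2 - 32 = (o + 4)*(o^2 + 2*o - 8) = (o + 4)^2*(o - 2)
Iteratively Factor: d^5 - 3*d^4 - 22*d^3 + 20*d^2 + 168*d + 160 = (d + 2)*(d^4 - 5*d^3 - 12*d^2 + 44*d + 80) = (d - 4)*(d + 2)*(d^3 - d^2 - 16*d - 20) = (d - 4)*(d + 2)^2*(d^2 - 3*d - 10) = (d - 5)*(d - 4)*(d + 2)^2*(d + 2)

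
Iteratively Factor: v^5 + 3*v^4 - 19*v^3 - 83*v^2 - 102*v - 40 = (v + 2)*(v^4 + v^3 - 21*v^2 - 41*v - 20) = (v + 1)*(v + 2)*(v^3 - 21*v - 20) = (v + 1)*(v + 2)*(v + 4)*(v^2 - 4*v - 5) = (v + 1)^2*(v + 2)*(v + 4)*(v - 5)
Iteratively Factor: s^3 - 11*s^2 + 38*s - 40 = (s - 5)*(s^2 - 6*s + 8) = (s - 5)*(s - 2)*(s - 4)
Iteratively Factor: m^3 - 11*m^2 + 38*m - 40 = (m - 5)*(m^2 - 6*m + 8) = (m - 5)*(m - 2)*(m - 4)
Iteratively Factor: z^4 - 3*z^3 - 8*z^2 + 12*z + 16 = (z - 4)*(z^3 + z^2 - 4*z - 4) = (z - 4)*(z + 1)*(z^2 - 4) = (z - 4)*(z + 1)*(z + 2)*(z - 2)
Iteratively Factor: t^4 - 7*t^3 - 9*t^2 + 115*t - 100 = (t + 4)*(t^3 - 11*t^2 + 35*t - 25) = (t - 5)*(t + 4)*(t^2 - 6*t + 5) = (t - 5)^2*(t + 4)*(t - 1)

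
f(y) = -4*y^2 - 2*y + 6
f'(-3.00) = 22.00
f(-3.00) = -24.00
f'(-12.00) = 94.00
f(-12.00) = -546.00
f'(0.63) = -7.04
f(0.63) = 3.15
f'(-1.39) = 9.12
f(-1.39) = 1.05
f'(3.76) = -32.08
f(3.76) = -58.07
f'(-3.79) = 28.32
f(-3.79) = -43.88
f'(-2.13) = 15.04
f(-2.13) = -7.89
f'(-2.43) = 17.44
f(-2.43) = -12.76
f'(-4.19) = 31.52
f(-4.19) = -55.84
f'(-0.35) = 0.80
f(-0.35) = 6.21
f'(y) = -8*y - 2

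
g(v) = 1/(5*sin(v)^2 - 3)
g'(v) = -10*sin(v)*cos(v)/(5*sin(v)^2 - 3)^2 = -20*sin(2*v)/(5*cos(2*v) + 1)^2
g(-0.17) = -0.35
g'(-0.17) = 0.20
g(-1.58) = 0.50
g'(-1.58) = -0.02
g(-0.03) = -0.33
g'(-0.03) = 0.03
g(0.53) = -0.58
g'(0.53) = -1.47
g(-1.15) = 0.86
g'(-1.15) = 2.74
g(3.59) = -0.49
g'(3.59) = -0.92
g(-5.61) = -0.95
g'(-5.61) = -4.37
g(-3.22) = -0.34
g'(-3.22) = 0.09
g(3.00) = -0.34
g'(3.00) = 0.17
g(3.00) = -0.34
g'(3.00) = 0.17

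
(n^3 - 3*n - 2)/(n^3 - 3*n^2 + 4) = (n + 1)/(n - 2)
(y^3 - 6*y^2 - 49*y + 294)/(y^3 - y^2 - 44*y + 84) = (y - 7)/(y - 2)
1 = 1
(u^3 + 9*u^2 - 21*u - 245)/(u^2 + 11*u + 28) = (u^2 + 2*u - 35)/(u + 4)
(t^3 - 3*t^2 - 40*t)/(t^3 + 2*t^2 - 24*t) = (t^2 - 3*t - 40)/(t^2 + 2*t - 24)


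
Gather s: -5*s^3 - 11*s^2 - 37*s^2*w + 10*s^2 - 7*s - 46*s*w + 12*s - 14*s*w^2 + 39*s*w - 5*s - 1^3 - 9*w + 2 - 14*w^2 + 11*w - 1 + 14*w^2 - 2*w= -5*s^3 + s^2*(-37*w - 1) + s*(-14*w^2 - 7*w)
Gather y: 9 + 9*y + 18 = 9*y + 27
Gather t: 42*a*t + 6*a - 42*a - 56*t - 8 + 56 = -36*a + t*(42*a - 56) + 48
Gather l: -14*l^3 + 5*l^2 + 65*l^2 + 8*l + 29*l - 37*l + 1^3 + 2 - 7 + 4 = -14*l^3 + 70*l^2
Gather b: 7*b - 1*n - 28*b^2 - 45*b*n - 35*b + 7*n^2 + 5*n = -28*b^2 + b*(-45*n - 28) + 7*n^2 + 4*n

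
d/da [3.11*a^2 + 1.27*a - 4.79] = 6.22*a + 1.27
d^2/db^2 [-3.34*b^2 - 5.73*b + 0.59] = -6.68000000000000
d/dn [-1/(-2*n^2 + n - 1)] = (1 - 4*n)/(2*n^2 - n + 1)^2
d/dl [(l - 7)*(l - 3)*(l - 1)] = 3*l^2 - 22*l + 31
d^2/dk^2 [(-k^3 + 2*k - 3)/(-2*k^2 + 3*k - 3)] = 2*(-5*k^3 + 9*k^2 + 9*k - 9)/(8*k^6 - 36*k^5 + 90*k^4 - 135*k^3 + 135*k^2 - 81*k + 27)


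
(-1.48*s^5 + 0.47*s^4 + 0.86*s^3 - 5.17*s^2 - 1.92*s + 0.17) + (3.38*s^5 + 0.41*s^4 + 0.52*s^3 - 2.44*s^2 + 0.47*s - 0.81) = 1.9*s^5 + 0.88*s^4 + 1.38*s^3 - 7.61*s^2 - 1.45*s - 0.64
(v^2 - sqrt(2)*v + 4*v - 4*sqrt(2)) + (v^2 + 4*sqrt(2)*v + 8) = 2*v^2 + 4*v + 3*sqrt(2)*v - 4*sqrt(2) + 8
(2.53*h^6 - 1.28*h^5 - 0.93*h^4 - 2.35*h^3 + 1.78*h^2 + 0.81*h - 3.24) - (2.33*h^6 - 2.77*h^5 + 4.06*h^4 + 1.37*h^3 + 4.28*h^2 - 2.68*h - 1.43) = 0.2*h^6 + 1.49*h^5 - 4.99*h^4 - 3.72*h^3 - 2.5*h^2 + 3.49*h - 1.81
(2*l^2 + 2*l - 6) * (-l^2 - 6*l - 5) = -2*l^4 - 14*l^3 - 16*l^2 + 26*l + 30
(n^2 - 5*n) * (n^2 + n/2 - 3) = n^4 - 9*n^3/2 - 11*n^2/2 + 15*n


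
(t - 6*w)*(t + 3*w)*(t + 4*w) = t^3 + t^2*w - 30*t*w^2 - 72*w^3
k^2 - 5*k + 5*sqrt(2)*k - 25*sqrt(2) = (k - 5)*(k + 5*sqrt(2))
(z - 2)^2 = z^2 - 4*z + 4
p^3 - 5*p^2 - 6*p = p*(p - 6)*(p + 1)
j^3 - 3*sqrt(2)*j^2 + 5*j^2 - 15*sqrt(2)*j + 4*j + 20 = (j + 5)*(j - 2*sqrt(2))*(j - sqrt(2))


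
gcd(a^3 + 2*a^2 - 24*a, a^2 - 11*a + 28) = a - 4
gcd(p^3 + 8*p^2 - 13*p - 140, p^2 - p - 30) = p + 5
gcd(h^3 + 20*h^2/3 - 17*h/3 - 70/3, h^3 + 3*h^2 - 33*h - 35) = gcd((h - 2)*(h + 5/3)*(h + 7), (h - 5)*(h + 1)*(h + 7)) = h + 7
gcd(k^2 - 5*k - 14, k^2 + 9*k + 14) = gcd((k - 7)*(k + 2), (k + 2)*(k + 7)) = k + 2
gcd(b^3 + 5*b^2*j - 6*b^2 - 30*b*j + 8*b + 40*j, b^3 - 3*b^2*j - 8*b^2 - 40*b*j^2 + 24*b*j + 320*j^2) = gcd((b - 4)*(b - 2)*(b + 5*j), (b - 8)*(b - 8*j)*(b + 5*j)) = b + 5*j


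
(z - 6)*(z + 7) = z^2 + z - 42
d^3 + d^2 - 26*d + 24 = (d - 4)*(d - 1)*(d + 6)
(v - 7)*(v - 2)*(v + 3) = v^3 - 6*v^2 - 13*v + 42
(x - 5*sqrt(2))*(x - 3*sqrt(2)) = x^2 - 8*sqrt(2)*x + 30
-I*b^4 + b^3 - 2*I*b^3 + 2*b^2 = b^2*(b + 2)*(-I*b + 1)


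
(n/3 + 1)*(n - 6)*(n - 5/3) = n^3/3 - 14*n^2/9 - 13*n/3 + 10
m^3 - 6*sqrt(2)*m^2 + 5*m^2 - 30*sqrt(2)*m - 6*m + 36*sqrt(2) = (m - 1)*(m + 6)*(m - 6*sqrt(2))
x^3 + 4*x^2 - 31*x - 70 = (x - 5)*(x + 2)*(x + 7)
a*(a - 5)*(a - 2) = a^3 - 7*a^2 + 10*a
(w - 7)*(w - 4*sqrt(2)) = w^2 - 7*w - 4*sqrt(2)*w + 28*sqrt(2)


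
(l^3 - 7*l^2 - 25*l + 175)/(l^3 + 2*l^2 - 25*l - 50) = (l - 7)/(l + 2)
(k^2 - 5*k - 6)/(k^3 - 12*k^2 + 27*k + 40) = (k - 6)/(k^2 - 13*k + 40)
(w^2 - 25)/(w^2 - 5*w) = (w + 5)/w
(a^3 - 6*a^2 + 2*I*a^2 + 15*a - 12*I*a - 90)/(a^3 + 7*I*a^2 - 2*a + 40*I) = (a^2 - 3*a*(2 + I) + 18*I)/(a^2 + 2*I*a + 8)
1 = 1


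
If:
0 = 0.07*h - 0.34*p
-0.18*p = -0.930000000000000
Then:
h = 25.10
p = 5.17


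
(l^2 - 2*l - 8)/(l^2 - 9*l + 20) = (l + 2)/(l - 5)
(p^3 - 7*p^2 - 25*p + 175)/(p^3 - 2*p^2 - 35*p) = (p - 5)/p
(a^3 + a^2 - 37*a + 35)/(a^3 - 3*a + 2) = (a^2 + 2*a - 35)/(a^2 + a - 2)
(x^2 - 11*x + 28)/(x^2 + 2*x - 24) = (x - 7)/(x + 6)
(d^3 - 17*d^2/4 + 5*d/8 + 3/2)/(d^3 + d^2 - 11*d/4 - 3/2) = (4*d^2 - 19*d + 12)/(2*(2*d^2 + d - 6))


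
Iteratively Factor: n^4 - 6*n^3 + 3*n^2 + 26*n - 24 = (n + 2)*(n^3 - 8*n^2 + 19*n - 12) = (n - 1)*(n + 2)*(n^2 - 7*n + 12) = (n - 3)*(n - 1)*(n + 2)*(n - 4)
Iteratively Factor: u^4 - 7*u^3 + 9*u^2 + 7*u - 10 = (u - 5)*(u^3 - 2*u^2 - u + 2) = (u - 5)*(u + 1)*(u^2 - 3*u + 2) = (u - 5)*(u - 2)*(u + 1)*(u - 1)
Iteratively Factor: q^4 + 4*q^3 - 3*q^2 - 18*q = (q)*(q^3 + 4*q^2 - 3*q - 18) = q*(q + 3)*(q^2 + q - 6) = q*(q - 2)*(q + 3)*(q + 3)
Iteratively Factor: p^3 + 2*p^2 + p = (p + 1)*(p^2 + p) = p*(p + 1)*(p + 1)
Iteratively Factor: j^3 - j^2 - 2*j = (j)*(j^2 - j - 2) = j*(j - 2)*(j + 1)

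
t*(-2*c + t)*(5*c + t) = -10*c^2*t + 3*c*t^2 + t^3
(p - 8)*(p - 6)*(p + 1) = p^3 - 13*p^2 + 34*p + 48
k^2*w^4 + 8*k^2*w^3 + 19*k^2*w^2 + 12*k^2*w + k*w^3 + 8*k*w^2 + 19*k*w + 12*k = (w + 3)*(w + 4)*(k*w + 1)*(k*w + k)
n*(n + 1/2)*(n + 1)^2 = n^4 + 5*n^3/2 + 2*n^2 + n/2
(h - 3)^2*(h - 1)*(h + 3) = h^4 - 4*h^3 - 6*h^2 + 36*h - 27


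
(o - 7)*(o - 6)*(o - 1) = o^3 - 14*o^2 + 55*o - 42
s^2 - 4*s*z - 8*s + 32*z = (s - 8)*(s - 4*z)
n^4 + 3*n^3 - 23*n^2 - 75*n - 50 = (n - 5)*(n + 1)*(n + 2)*(n + 5)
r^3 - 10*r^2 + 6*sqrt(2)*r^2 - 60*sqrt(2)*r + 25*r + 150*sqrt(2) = (r - 5)^2*(r + 6*sqrt(2))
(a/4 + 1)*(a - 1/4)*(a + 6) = a^3/4 + 39*a^2/16 + 43*a/8 - 3/2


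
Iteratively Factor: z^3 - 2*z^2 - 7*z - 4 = (z + 1)*(z^2 - 3*z - 4) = (z + 1)^2*(z - 4)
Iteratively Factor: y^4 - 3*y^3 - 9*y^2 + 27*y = (y + 3)*(y^3 - 6*y^2 + 9*y) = (y - 3)*(y + 3)*(y^2 - 3*y) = (y - 3)^2*(y + 3)*(y)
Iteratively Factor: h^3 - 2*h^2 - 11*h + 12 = (h + 3)*(h^2 - 5*h + 4) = (h - 1)*(h + 3)*(h - 4)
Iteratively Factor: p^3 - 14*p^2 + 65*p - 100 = (p - 4)*(p^2 - 10*p + 25) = (p - 5)*(p - 4)*(p - 5)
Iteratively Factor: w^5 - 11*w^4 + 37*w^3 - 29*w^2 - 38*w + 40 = (w - 4)*(w^4 - 7*w^3 + 9*w^2 + 7*w - 10) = (w - 4)*(w - 1)*(w^3 - 6*w^2 + 3*w + 10) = (w - 4)*(w - 2)*(w - 1)*(w^2 - 4*w - 5) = (w - 4)*(w - 2)*(w - 1)*(w + 1)*(w - 5)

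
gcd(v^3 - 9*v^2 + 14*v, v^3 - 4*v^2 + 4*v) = v^2 - 2*v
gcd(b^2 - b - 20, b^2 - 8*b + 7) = 1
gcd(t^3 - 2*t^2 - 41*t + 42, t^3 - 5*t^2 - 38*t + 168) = t^2 - t - 42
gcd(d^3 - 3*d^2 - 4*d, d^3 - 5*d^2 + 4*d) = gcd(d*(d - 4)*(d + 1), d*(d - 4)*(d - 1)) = d^2 - 4*d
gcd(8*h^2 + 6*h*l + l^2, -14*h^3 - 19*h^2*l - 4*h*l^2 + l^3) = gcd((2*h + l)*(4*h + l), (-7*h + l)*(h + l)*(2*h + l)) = 2*h + l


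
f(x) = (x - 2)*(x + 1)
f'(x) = 2*x - 1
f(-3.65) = 14.97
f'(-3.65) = -8.30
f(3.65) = 7.67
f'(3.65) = 6.30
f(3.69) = 7.93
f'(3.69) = 6.38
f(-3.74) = 15.73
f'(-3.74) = -8.48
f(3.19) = 4.99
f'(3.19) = 5.38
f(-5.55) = 34.35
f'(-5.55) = -12.10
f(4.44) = 13.27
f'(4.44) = 7.88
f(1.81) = -0.53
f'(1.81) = 2.62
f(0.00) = -2.00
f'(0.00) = -1.00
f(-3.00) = 10.00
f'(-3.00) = -7.00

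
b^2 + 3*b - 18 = (b - 3)*(b + 6)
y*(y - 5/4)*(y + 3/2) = y^3 + y^2/4 - 15*y/8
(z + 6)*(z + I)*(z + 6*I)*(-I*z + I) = -I*z^4 + 7*z^3 - 5*I*z^3 + 35*z^2 + 12*I*z^2 - 42*z + 30*I*z - 36*I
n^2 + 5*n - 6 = (n - 1)*(n + 6)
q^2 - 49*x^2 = (q - 7*x)*(q + 7*x)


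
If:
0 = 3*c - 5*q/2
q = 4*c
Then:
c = 0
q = 0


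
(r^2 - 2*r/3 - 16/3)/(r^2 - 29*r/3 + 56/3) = (r + 2)/(r - 7)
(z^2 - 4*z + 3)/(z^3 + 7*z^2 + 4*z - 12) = (z - 3)/(z^2 + 8*z + 12)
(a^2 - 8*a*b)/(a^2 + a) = (a - 8*b)/(a + 1)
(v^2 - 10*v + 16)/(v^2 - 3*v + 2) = (v - 8)/(v - 1)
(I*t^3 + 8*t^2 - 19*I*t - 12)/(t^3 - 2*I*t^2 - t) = (I*t^2 + 7*t - 12*I)/(t*(t - I))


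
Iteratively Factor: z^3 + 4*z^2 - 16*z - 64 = (z - 4)*(z^2 + 8*z + 16) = (z - 4)*(z + 4)*(z + 4)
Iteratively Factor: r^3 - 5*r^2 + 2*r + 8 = (r + 1)*(r^2 - 6*r + 8) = (r - 4)*(r + 1)*(r - 2)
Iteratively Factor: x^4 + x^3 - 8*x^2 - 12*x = (x - 3)*(x^3 + 4*x^2 + 4*x) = (x - 3)*(x + 2)*(x^2 + 2*x) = (x - 3)*(x + 2)^2*(x)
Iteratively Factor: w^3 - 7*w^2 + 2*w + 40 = (w - 4)*(w^2 - 3*w - 10) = (w - 5)*(w - 4)*(w + 2)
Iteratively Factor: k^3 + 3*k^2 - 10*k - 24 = (k - 3)*(k^2 + 6*k + 8) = (k - 3)*(k + 2)*(k + 4)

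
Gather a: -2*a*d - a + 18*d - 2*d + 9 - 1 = a*(-2*d - 1) + 16*d + 8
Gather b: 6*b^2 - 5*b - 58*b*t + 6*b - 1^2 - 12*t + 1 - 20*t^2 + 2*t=6*b^2 + b*(1 - 58*t) - 20*t^2 - 10*t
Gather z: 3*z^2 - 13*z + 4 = 3*z^2 - 13*z + 4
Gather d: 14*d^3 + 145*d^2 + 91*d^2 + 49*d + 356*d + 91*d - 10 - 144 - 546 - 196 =14*d^3 + 236*d^2 + 496*d - 896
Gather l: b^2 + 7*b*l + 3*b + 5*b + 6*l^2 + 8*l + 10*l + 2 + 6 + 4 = b^2 + 8*b + 6*l^2 + l*(7*b + 18) + 12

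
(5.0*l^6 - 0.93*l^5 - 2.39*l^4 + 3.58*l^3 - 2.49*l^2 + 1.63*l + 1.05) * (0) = 0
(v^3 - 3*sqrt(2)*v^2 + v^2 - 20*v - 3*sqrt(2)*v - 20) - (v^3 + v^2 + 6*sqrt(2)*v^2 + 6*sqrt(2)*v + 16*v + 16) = -9*sqrt(2)*v^2 - 36*v - 9*sqrt(2)*v - 36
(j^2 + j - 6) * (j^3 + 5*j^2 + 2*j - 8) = j^5 + 6*j^4 + j^3 - 36*j^2 - 20*j + 48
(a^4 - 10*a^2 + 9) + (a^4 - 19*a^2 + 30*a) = 2*a^4 - 29*a^2 + 30*a + 9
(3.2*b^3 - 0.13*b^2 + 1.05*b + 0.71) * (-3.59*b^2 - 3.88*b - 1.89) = -11.488*b^5 - 11.9493*b^4 - 9.3131*b^3 - 6.3772*b^2 - 4.7393*b - 1.3419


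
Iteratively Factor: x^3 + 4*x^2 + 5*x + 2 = (x + 1)*(x^2 + 3*x + 2) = (x + 1)*(x + 2)*(x + 1)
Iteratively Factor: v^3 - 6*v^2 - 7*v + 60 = (v - 4)*(v^2 - 2*v - 15) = (v - 5)*(v - 4)*(v + 3)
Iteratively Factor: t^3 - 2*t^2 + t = (t - 1)*(t^2 - t) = (t - 1)^2*(t)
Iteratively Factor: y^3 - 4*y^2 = (y - 4)*(y^2) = y*(y - 4)*(y)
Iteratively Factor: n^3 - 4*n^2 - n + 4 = (n - 1)*(n^2 - 3*n - 4) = (n - 1)*(n + 1)*(n - 4)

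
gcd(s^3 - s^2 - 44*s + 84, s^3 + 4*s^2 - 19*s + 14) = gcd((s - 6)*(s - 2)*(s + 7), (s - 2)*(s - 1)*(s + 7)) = s^2 + 5*s - 14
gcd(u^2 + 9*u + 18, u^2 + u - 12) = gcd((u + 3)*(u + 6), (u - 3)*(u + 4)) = 1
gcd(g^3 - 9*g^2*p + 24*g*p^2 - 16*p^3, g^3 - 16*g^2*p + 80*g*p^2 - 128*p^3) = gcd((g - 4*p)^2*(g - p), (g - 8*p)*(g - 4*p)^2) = g^2 - 8*g*p + 16*p^2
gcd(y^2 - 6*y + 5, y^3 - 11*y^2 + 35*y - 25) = y^2 - 6*y + 5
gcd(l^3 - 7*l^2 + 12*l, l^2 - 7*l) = l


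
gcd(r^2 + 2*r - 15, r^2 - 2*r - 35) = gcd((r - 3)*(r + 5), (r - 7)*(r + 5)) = r + 5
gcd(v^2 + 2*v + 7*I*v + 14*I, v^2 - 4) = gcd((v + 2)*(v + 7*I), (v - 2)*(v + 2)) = v + 2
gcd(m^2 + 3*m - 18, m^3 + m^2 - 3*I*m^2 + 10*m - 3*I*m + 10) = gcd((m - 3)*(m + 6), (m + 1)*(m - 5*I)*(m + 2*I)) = 1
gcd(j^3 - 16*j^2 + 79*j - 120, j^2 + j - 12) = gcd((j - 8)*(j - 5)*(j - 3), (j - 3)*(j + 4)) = j - 3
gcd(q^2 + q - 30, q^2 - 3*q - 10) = q - 5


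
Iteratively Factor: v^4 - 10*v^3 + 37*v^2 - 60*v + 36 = (v - 2)*(v^3 - 8*v^2 + 21*v - 18) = (v - 2)^2*(v^2 - 6*v + 9) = (v - 3)*(v - 2)^2*(v - 3)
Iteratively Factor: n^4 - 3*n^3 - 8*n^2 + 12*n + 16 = (n - 4)*(n^3 + n^2 - 4*n - 4) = (n - 4)*(n + 1)*(n^2 - 4) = (n - 4)*(n + 1)*(n + 2)*(n - 2)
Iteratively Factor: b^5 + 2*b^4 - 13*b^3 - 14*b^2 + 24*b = (b)*(b^4 + 2*b^3 - 13*b^2 - 14*b + 24) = b*(b + 4)*(b^3 - 2*b^2 - 5*b + 6) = b*(b - 3)*(b + 4)*(b^2 + b - 2) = b*(b - 3)*(b + 2)*(b + 4)*(b - 1)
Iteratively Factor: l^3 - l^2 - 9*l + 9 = (l - 3)*(l^2 + 2*l - 3) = (l - 3)*(l - 1)*(l + 3)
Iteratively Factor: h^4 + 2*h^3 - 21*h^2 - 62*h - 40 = (h - 5)*(h^3 + 7*h^2 + 14*h + 8) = (h - 5)*(h + 4)*(h^2 + 3*h + 2) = (h - 5)*(h + 2)*(h + 4)*(h + 1)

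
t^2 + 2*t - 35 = (t - 5)*(t + 7)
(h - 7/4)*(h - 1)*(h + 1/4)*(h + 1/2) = h^4 - 2*h^3 - 3*h^2/16 + 31*h/32 + 7/32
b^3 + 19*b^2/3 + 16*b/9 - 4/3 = (b - 1/3)*(b + 2/3)*(b + 6)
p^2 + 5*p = p*(p + 5)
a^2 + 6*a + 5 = (a + 1)*(a + 5)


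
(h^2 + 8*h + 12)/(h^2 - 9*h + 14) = (h^2 + 8*h + 12)/(h^2 - 9*h + 14)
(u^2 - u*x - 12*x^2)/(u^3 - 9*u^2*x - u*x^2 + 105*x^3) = (u - 4*x)/(u^2 - 12*u*x + 35*x^2)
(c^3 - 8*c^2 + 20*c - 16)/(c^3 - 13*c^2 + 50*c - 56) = (c - 2)/(c - 7)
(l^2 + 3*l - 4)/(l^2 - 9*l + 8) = (l + 4)/(l - 8)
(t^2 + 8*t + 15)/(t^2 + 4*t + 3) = (t + 5)/(t + 1)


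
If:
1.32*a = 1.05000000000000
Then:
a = 0.80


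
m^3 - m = m*(m - 1)*(m + 1)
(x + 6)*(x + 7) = x^2 + 13*x + 42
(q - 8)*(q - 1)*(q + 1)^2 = q^4 - 7*q^3 - 9*q^2 + 7*q + 8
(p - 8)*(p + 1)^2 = p^3 - 6*p^2 - 15*p - 8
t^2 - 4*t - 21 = (t - 7)*(t + 3)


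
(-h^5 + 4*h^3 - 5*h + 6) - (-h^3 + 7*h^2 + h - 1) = -h^5 + 5*h^3 - 7*h^2 - 6*h + 7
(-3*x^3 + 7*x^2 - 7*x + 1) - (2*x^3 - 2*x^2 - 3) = -5*x^3 + 9*x^2 - 7*x + 4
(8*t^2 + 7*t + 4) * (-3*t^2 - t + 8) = -24*t^4 - 29*t^3 + 45*t^2 + 52*t + 32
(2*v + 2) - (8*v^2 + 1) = -8*v^2 + 2*v + 1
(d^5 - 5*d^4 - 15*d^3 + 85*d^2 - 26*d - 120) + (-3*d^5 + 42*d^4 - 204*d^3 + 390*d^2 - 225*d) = -2*d^5 + 37*d^4 - 219*d^3 + 475*d^2 - 251*d - 120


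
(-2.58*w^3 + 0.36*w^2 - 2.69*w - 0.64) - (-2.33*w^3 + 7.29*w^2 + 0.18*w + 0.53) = -0.25*w^3 - 6.93*w^2 - 2.87*w - 1.17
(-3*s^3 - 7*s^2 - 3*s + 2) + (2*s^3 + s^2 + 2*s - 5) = -s^3 - 6*s^2 - s - 3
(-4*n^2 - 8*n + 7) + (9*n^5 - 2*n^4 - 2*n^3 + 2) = 9*n^5 - 2*n^4 - 2*n^3 - 4*n^2 - 8*n + 9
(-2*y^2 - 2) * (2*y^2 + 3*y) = -4*y^4 - 6*y^3 - 4*y^2 - 6*y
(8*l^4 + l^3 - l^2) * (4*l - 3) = 32*l^5 - 20*l^4 - 7*l^3 + 3*l^2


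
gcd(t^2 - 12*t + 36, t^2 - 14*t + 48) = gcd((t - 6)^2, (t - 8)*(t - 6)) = t - 6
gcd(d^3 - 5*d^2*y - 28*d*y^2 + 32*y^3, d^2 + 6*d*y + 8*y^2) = d + 4*y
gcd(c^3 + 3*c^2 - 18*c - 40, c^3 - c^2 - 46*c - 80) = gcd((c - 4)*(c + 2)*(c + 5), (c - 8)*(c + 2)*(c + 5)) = c^2 + 7*c + 10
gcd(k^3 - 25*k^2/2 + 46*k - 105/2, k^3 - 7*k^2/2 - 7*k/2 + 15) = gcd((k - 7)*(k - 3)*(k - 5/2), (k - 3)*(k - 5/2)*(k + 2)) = k^2 - 11*k/2 + 15/2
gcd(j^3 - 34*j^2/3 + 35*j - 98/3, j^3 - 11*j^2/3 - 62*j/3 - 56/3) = j - 7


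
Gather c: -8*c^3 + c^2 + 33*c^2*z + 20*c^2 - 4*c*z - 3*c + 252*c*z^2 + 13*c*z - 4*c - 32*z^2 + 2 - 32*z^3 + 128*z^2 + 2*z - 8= -8*c^3 + c^2*(33*z + 21) + c*(252*z^2 + 9*z - 7) - 32*z^3 + 96*z^2 + 2*z - 6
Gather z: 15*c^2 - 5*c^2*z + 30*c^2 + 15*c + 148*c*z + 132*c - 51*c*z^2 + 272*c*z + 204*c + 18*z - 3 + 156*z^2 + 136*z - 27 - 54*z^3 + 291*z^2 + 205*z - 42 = 45*c^2 + 351*c - 54*z^3 + z^2*(447 - 51*c) + z*(-5*c^2 + 420*c + 359) - 72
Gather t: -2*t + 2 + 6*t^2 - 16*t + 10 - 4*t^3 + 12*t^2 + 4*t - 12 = -4*t^3 + 18*t^2 - 14*t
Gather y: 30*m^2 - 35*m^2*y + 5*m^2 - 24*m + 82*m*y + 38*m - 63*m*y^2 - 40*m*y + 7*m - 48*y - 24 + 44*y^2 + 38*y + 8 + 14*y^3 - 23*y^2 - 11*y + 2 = 35*m^2 + 21*m + 14*y^3 + y^2*(21 - 63*m) + y*(-35*m^2 + 42*m - 21) - 14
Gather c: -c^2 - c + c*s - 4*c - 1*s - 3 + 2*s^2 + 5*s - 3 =-c^2 + c*(s - 5) + 2*s^2 + 4*s - 6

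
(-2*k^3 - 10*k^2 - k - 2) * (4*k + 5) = -8*k^4 - 50*k^3 - 54*k^2 - 13*k - 10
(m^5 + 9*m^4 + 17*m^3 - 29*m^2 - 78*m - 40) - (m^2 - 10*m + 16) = m^5 + 9*m^4 + 17*m^3 - 30*m^2 - 68*m - 56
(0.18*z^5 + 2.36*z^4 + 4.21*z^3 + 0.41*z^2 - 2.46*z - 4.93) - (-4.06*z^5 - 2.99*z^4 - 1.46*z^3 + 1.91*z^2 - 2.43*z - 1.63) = 4.24*z^5 + 5.35*z^4 + 5.67*z^3 - 1.5*z^2 - 0.0299999999999998*z - 3.3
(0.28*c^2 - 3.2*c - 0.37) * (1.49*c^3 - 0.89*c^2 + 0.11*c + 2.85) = 0.4172*c^5 - 5.0172*c^4 + 2.3275*c^3 + 0.7753*c^2 - 9.1607*c - 1.0545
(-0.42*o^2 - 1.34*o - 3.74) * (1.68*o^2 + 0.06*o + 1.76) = -0.7056*o^4 - 2.2764*o^3 - 7.1028*o^2 - 2.5828*o - 6.5824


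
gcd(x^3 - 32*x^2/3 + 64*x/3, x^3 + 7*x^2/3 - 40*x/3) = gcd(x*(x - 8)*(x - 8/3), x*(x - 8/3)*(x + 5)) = x^2 - 8*x/3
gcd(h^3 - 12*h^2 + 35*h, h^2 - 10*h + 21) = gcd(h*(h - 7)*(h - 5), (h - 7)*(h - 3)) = h - 7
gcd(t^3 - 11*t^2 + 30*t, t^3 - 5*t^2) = t^2 - 5*t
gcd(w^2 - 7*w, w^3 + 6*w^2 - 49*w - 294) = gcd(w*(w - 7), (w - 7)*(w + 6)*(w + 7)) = w - 7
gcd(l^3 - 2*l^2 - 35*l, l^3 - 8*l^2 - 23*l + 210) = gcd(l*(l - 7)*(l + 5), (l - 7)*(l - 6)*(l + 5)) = l^2 - 2*l - 35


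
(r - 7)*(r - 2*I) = r^2 - 7*r - 2*I*r + 14*I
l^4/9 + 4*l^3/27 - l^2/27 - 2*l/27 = l*(l/3 + 1/3)^2*(l - 2/3)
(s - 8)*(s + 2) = s^2 - 6*s - 16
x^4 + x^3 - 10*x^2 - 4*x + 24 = (x - 2)^2*(x + 2)*(x + 3)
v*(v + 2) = v^2 + 2*v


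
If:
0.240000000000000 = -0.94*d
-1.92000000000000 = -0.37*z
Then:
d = -0.26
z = 5.19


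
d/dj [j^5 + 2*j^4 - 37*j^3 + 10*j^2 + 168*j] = 5*j^4 + 8*j^3 - 111*j^2 + 20*j + 168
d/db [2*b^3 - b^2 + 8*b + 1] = 6*b^2 - 2*b + 8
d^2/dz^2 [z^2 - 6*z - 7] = 2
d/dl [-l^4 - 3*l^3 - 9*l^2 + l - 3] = -4*l^3 - 9*l^2 - 18*l + 1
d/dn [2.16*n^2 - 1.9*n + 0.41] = 4.32*n - 1.9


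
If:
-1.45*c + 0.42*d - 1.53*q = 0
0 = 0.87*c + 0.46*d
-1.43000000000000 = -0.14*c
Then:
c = 10.21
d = -19.32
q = -14.98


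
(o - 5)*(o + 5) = o^2 - 25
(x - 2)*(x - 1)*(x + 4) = x^3 + x^2 - 10*x + 8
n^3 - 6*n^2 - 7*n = n*(n - 7)*(n + 1)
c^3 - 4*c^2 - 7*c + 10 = (c - 5)*(c - 1)*(c + 2)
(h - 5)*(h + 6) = h^2 + h - 30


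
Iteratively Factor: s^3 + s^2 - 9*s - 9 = (s + 3)*(s^2 - 2*s - 3) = (s + 1)*(s + 3)*(s - 3)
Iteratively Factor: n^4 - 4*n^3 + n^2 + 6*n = (n - 2)*(n^3 - 2*n^2 - 3*n) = n*(n - 2)*(n^2 - 2*n - 3) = n*(n - 3)*(n - 2)*(n + 1)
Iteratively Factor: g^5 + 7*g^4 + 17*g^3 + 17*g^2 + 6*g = (g + 1)*(g^4 + 6*g^3 + 11*g^2 + 6*g) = g*(g + 1)*(g^3 + 6*g^2 + 11*g + 6) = g*(g + 1)*(g + 3)*(g^2 + 3*g + 2) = g*(g + 1)*(g + 2)*(g + 3)*(g + 1)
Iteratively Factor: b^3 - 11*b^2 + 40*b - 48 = (b - 3)*(b^2 - 8*b + 16) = (b - 4)*(b - 3)*(b - 4)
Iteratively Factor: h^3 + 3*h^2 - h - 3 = (h + 3)*(h^2 - 1) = (h + 1)*(h + 3)*(h - 1)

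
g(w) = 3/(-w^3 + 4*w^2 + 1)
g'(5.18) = 0.12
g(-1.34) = 0.28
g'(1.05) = -0.84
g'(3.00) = 0.09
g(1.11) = 0.66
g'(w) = 3*(3*w^2 - 8*w)/(-w^3 + 4*w^2 + 1)^2 = 3*w*(3*w - 8)/(-w^3 + 4*w^2 + 1)^2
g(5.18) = -0.10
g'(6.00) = 0.04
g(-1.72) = 0.17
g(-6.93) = 0.01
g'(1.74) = -0.24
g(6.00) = -0.04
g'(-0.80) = 1.51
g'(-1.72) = 0.21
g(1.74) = 0.38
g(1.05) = 0.71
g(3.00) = 0.30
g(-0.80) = 0.74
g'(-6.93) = 0.00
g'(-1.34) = 0.43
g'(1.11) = -0.75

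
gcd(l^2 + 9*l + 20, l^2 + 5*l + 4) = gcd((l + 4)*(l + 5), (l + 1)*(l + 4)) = l + 4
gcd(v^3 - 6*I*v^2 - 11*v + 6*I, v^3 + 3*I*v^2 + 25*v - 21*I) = v^2 - 4*I*v - 3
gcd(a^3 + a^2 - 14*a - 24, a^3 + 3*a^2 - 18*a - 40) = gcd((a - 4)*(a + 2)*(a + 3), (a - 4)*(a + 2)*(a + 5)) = a^2 - 2*a - 8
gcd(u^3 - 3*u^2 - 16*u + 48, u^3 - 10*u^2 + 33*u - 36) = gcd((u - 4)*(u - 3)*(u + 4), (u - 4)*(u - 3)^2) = u^2 - 7*u + 12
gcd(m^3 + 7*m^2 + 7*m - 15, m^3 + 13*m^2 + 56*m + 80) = m + 5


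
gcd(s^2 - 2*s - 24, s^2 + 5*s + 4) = s + 4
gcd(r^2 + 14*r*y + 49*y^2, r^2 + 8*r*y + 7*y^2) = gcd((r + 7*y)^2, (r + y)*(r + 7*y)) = r + 7*y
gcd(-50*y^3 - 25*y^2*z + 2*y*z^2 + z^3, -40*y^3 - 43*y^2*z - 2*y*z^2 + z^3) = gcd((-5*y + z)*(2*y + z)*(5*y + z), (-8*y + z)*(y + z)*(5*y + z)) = 5*y + z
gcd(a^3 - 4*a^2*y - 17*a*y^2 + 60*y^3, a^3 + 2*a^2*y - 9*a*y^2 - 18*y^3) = -a + 3*y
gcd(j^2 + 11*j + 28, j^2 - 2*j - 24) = j + 4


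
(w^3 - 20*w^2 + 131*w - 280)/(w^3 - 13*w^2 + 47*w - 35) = (w - 8)/(w - 1)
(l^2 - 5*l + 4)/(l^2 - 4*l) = (l - 1)/l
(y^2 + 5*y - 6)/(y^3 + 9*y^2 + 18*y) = (y - 1)/(y*(y + 3))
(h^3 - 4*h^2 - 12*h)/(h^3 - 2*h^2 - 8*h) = (h - 6)/(h - 4)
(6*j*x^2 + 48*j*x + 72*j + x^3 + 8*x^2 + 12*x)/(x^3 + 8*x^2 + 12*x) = (6*j + x)/x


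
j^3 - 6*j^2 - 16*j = j*(j - 8)*(j + 2)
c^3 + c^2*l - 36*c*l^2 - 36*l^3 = (c - 6*l)*(c + l)*(c + 6*l)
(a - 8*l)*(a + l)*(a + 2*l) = a^3 - 5*a^2*l - 22*a*l^2 - 16*l^3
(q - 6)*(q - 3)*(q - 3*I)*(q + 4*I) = q^4 - 9*q^3 + I*q^3 + 30*q^2 - 9*I*q^2 - 108*q + 18*I*q + 216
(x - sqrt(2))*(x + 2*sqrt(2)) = x^2 + sqrt(2)*x - 4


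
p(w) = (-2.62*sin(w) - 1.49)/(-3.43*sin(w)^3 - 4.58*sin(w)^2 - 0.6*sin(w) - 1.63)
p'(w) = (-2.62*sin(w) - 1.49)*(10.29*sin(w)^2*cos(w) + 9.16*sin(w)*cos(w) + 0.6*cos(w))/(-3.43*sin(w)^3 - 4.58*sin(w)^2 - 0.6*sin(w) - 1.63)^2 - 2.62*cos(w)/(-3.43*sin(w)^3 - 4.58*sin(w)^2 - 0.6*sin(w) - 1.63) = (-17.9732*sin(w)^3 - 27.3317*sin(w)^2 - 13.6484*sin(w) + 3.3766)*cos(w)/(11.7649*sin(w)^6 + 31.4188*sin(w)^5 + 25.0924*sin(w)^4 + 16.6778*sin(w)^3 + 15.2908*sin(w)^2 + 1.956*sin(w) + 2.6569)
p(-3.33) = 1.03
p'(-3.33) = 0.07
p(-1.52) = -0.52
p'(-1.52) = 0.08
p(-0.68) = -0.07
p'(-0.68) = 0.89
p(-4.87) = 0.41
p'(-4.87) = -0.08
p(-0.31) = 0.39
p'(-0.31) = 1.66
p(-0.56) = 0.05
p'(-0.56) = 1.09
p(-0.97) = -0.29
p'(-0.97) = 0.64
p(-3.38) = 1.02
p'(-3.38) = 0.36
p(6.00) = 0.43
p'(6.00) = 1.72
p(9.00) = 0.89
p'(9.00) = 0.89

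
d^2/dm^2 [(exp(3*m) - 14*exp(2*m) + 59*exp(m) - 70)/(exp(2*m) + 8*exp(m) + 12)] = (exp(6*m) + 24*exp(5*m) + 451*exp(4*m) + 80*exp(3*m) - 8664*exp(2*m) - 14848*exp(m) + 15216)*exp(m)/(exp(6*m) + 24*exp(5*m) + 228*exp(4*m) + 1088*exp(3*m) + 2736*exp(2*m) + 3456*exp(m) + 1728)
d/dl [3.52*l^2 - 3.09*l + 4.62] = 7.04*l - 3.09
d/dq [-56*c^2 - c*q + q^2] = -c + 2*q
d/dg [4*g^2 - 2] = 8*g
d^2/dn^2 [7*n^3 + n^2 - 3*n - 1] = 42*n + 2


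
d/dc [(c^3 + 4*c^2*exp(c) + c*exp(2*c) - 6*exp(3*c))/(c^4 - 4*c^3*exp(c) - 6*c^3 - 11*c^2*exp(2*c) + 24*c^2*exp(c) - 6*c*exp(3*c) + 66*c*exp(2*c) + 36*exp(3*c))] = (-2*(c^3 + 4*c^2*exp(c) + c*exp(2*c) - 6*exp(3*c))*(-2*c^3*exp(c) + 2*c^3 - 11*c^2*exp(2*c) + 6*c^2*exp(c) - 9*c^2 - 9*c*exp(3*c) + 55*c*exp(2*c) + 24*c*exp(c) + 51*exp(3*c) + 33*exp(2*c)) + (4*c^2*exp(c) + 3*c^2 + 2*c*exp(2*c) + 8*c*exp(c) - 18*exp(3*c) + exp(2*c))*(c^4 - 4*c^3*exp(c) - 6*c^3 - 11*c^2*exp(2*c) + 24*c^2*exp(c) - 6*c*exp(3*c) + 66*c*exp(2*c) + 36*exp(3*c)))/(c^4 - 4*c^3*exp(c) - 6*c^3 - 11*c^2*exp(2*c) + 24*c^2*exp(c) - 6*c*exp(3*c) + 66*c*exp(2*c) + 36*exp(3*c))^2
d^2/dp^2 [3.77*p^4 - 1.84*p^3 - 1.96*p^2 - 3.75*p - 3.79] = 45.24*p^2 - 11.04*p - 3.92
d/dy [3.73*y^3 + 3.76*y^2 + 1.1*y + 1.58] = 11.19*y^2 + 7.52*y + 1.1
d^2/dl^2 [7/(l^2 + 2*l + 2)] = 14*(-l^2 - 2*l + 4*(l + 1)^2 - 2)/(l^2 + 2*l + 2)^3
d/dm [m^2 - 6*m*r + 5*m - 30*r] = 2*m - 6*r + 5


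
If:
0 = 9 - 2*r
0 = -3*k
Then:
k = 0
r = 9/2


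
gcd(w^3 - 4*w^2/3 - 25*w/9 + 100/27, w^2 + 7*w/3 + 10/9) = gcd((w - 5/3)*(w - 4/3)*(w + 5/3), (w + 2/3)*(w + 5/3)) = w + 5/3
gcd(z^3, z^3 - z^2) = z^2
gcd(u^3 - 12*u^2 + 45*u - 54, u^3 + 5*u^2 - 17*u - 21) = u - 3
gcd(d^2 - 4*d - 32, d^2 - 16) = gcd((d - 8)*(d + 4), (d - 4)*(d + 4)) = d + 4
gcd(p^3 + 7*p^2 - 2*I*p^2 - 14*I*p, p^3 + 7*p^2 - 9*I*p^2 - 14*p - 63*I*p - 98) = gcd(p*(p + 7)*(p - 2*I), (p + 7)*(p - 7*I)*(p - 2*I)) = p^2 + p*(7 - 2*I) - 14*I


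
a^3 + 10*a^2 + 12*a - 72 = (a - 2)*(a + 6)^2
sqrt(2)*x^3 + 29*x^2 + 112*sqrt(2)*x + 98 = (x + 7*sqrt(2))^2*(sqrt(2)*x + 1)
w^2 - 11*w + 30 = (w - 6)*(w - 5)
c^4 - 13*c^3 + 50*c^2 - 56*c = c*(c - 7)*(c - 4)*(c - 2)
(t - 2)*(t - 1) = t^2 - 3*t + 2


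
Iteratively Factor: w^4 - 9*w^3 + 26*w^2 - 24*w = (w - 4)*(w^3 - 5*w^2 + 6*w) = (w - 4)*(w - 3)*(w^2 - 2*w) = (w - 4)*(w - 3)*(w - 2)*(w)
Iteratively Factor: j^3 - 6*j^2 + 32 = (j - 4)*(j^2 - 2*j - 8) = (j - 4)^2*(j + 2)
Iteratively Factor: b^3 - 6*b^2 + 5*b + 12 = (b + 1)*(b^2 - 7*b + 12) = (b - 4)*(b + 1)*(b - 3)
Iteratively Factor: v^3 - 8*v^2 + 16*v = (v - 4)*(v^2 - 4*v) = v*(v - 4)*(v - 4)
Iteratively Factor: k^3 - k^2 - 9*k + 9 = (k - 1)*(k^2 - 9) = (k - 3)*(k - 1)*(k + 3)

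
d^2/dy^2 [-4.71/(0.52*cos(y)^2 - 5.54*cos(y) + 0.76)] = (5.094336*(1 - cos(y)^2)^2 - 40.705704*cos(y)^3 + 139.659036*cos(y)^2 + 101.242392*cos(y) - 290.486424)/(0.52*cos(y)^2 - 5.54*cos(y) + 0.76)^3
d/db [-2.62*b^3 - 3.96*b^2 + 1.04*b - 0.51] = -7.86*b^2 - 7.92*b + 1.04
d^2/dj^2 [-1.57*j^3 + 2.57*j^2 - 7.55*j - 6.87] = 5.14 - 9.42*j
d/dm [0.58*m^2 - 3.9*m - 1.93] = 1.16*m - 3.9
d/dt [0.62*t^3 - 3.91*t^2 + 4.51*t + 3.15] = 1.86*t^2 - 7.82*t + 4.51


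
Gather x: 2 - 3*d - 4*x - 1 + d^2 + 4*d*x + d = d^2 - 2*d + x*(4*d - 4) + 1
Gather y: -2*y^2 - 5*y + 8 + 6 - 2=-2*y^2 - 5*y + 12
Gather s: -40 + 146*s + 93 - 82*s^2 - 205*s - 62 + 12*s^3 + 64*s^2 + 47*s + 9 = 12*s^3 - 18*s^2 - 12*s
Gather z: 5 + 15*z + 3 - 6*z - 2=9*z + 6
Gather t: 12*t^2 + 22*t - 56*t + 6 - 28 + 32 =12*t^2 - 34*t + 10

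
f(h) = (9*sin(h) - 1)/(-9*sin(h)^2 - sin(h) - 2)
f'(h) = (18*sin(h)*cos(h) + cos(h))*(9*sin(h) - 1)/(-9*sin(h)^2 - sin(h) - 2)^2 + 9*cos(h)/(-9*sin(h)^2 - sin(h) - 2) = (81*sin(h)^2 - 18*sin(h) - 19)*cos(h)/(9*sin(h)^2 + sin(h) + 2)^2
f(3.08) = 0.21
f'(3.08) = 4.50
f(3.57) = 1.51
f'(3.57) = -0.23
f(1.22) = -0.69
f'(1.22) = 0.10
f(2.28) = -0.73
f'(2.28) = -0.14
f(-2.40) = 1.30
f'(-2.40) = -0.75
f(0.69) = -0.75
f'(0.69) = 0.05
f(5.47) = 1.25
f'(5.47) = 0.70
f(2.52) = -0.75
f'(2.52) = 0.05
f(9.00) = -0.69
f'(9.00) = 0.74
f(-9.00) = 1.51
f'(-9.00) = -0.20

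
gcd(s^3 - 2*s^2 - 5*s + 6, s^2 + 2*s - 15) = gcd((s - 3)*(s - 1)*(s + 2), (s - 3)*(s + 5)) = s - 3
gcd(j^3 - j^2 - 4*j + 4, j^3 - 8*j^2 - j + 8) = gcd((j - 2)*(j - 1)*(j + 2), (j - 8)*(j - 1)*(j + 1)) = j - 1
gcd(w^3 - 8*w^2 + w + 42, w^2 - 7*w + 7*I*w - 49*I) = w - 7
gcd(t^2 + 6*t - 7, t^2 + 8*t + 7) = t + 7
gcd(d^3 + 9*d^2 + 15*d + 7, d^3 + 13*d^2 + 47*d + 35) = d^2 + 8*d + 7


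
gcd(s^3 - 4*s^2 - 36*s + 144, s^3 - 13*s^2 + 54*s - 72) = s^2 - 10*s + 24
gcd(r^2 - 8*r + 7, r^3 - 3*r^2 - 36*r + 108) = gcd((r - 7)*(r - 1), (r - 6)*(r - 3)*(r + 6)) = 1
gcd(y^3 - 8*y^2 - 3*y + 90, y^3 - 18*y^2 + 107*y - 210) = y^2 - 11*y + 30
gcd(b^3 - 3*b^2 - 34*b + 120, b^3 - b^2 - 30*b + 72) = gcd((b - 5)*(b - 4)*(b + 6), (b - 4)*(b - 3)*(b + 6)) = b^2 + 2*b - 24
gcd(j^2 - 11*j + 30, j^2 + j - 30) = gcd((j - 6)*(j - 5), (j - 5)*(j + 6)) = j - 5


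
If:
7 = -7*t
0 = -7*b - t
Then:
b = 1/7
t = -1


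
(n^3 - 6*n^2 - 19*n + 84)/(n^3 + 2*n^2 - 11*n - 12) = (n - 7)/(n + 1)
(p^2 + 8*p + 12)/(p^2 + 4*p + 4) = (p + 6)/(p + 2)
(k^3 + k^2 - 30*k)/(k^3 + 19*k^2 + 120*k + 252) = k*(k - 5)/(k^2 + 13*k + 42)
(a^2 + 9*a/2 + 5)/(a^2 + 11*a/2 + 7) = (2*a + 5)/(2*a + 7)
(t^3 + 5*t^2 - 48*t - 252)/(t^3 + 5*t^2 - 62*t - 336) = (t^2 - t - 42)/(t^2 - t - 56)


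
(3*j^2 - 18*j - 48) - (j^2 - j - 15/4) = 2*j^2 - 17*j - 177/4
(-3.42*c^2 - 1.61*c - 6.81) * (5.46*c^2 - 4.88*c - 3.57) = -18.6732*c^4 + 7.899*c^3 - 17.1164*c^2 + 38.9805*c + 24.3117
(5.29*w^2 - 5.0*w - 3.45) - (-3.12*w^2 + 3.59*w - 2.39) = 8.41*w^2 - 8.59*w - 1.06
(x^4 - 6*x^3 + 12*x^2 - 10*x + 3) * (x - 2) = x^5 - 8*x^4 + 24*x^3 - 34*x^2 + 23*x - 6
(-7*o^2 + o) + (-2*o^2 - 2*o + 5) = -9*o^2 - o + 5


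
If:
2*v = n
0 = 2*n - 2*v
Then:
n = 0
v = 0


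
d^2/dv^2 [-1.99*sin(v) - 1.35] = 1.99*sin(v)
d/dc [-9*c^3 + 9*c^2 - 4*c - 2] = -27*c^2 + 18*c - 4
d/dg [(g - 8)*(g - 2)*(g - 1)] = 3*g^2 - 22*g + 26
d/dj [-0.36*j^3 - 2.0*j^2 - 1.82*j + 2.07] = -1.08*j^2 - 4.0*j - 1.82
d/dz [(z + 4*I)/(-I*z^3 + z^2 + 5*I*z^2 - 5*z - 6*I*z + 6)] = (-2*I*z^3 + z^2*(13 + 5*I) + z*(-40 + 8*I) + 18 - 20*I)/(z^6 + z^5*(-10 + 2*I) + z^4*(36 - 20*I) + z^3*(-50 + 74*I) + z^2*(-1 - 120*I) + z*(60 + 72*I) - 36)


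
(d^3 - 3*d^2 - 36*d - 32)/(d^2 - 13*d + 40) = (d^2 + 5*d + 4)/(d - 5)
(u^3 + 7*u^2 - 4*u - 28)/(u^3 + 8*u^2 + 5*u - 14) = (u - 2)/(u - 1)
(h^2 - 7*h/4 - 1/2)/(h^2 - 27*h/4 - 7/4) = (h - 2)/(h - 7)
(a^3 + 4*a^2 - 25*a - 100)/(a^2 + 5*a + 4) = (a^2 - 25)/(a + 1)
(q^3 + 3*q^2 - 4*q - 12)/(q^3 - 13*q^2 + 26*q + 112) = (q^2 + q - 6)/(q^2 - 15*q + 56)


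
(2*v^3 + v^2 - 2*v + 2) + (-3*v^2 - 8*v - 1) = 2*v^3 - 2*v^2 - 10*v + 1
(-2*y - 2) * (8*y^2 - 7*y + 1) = -16*y^3 - 2*y^2 + 12*y - 2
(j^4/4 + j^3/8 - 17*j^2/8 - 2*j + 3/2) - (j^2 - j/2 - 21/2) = j^4/4 + j^3/8 - 25*j^2/8 - 3*j/2 + 12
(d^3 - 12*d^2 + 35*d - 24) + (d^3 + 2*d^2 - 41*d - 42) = 2*d^3 - 10*d^2 - 6*d - 66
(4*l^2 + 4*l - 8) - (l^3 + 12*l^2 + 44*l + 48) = -l^3 - 8*l^2 - 40*l - 56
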